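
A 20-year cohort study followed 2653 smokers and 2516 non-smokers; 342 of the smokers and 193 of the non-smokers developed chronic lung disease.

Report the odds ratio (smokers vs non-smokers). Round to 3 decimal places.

1.781

odds, smokers = 342/2311 = 0.1480
odds, non-smokers = 193/2323 = 0.0831
OR = 0.1480 / 0.0831 = 1.781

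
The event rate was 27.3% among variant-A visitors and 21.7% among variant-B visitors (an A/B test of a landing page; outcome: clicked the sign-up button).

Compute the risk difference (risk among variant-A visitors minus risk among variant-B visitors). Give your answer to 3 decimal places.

risk difference = 0.2730 − 0.2170 = 0.056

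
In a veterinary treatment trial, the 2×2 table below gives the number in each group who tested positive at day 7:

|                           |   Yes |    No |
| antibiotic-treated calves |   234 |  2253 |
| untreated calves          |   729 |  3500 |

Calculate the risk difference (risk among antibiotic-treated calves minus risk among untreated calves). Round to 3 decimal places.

RD ≈ -0.078

risk, antibiotic-treated calves = 234/2487 = 0.0941
risk, untreated calves = 729/4229 = 0.1724
risk difference = 0.0941 − 0.1724 = -0.078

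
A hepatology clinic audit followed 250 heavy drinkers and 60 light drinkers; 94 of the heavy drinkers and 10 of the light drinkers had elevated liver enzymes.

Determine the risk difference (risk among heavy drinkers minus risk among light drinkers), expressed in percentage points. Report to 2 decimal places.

risk, heavy drinkers = 94/250 = 0.3760
risk, light drinkers = 10/60 = 0.1667
risk difference = 0.3760 − 0.1667 = 0.2093 → 20.93 percentage points

RD = 20.93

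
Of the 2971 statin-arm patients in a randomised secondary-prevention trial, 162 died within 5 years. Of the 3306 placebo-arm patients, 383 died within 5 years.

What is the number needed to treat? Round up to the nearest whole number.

NNT ≈ 17

risk, statin-arm patients = 162/2971 = 0.054527
risk, placebo-arm patients = 383/3306 = 0.115850
absolute risk difference = 0.061323
1 / 0.061323 = 16.307 → round up → 17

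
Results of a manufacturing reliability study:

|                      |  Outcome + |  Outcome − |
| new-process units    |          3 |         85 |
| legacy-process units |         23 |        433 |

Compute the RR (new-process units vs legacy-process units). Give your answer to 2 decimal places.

risk, new-process units = 3/88 = 0.03409
risk, legacy-process units = 23/456 = 0.05044
RR = 0.03409 / 0.05044 = 0.68

RR = 0.68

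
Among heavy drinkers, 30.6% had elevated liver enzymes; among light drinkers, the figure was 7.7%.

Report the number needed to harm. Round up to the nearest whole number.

absolute risk difference = 0.229000
1 / 0.229000 = 4.367 → round up → 5

5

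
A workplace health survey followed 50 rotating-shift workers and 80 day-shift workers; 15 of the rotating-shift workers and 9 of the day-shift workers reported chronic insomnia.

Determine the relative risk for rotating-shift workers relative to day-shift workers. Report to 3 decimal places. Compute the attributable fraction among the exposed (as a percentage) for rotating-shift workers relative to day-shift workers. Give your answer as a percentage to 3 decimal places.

risk, rotating-shift workers = 15/50 = 0.3000
risk, day-shift workers = 9/80 = 0.1125
RR = 0.3000 / 0.1125 = 2.667
AR% = (0.3000 − 0.1125) / 0.3000 = 0.6250 → 62.500%

RR = 2.667; AR% = 62.500%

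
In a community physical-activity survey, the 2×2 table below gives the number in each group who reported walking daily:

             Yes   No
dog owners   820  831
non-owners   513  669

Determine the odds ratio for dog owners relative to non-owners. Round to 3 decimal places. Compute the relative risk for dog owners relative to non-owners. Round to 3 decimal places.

OR = 1.287; RR = 1.144

odds, dog owners = 820/831 = 0.9868
odds, non-owners = 513/669 = 0.7668
OR = 0.9868 / 0.7668 = 1.287
risk, dog owners = 820/1651 = 0.4967
risk, non-owners = 513/1182 = 0.4340
RR = 0.4967 / 0.4340 = 1.144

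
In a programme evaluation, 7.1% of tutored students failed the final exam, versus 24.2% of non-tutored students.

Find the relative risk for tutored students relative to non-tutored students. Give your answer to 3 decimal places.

RR = 0.0710 / 0.2420 = 0.293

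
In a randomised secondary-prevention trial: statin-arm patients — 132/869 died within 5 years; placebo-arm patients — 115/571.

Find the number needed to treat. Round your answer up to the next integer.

21

risk, statin-arm patients = 132/869 = 0.151899
risk, placebo-arm patients = 115/571 = 0.201401
absolute risk difference = 0.049502
1 / 0.049502 = 20.201 → round up → 21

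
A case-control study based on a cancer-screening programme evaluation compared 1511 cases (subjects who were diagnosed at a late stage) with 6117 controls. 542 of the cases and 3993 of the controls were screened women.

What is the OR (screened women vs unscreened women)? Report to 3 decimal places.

OR = (542 × 2124) / (3993 × 969) = 1151208/3869217 ≈ 0.298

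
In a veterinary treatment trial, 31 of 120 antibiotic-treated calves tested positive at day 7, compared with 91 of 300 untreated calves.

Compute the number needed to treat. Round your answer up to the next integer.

NNT ≈ 23

risk, antibiotic-treated calves = 31/120 = 0.258333
risk, untreated calves = 91/300 = 0.303333
absolute risk difference = 0.045000
1 / 0.045000 = 22.222 → round up → 23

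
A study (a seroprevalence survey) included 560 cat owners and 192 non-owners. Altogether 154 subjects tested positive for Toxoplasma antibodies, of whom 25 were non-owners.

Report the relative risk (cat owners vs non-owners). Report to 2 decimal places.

cat owners with the outcome: 154 − 25 = 129
cat owners without the outcome: 560 − 129 = 431
non-owners without the outcome: 192 − 25 = 167
risk, cat owners = 129/560 = 0.2304
risk, non-owners = 25/192 = 0.1302
RR = 0.2304 / 0.1302 = 1.77

1.77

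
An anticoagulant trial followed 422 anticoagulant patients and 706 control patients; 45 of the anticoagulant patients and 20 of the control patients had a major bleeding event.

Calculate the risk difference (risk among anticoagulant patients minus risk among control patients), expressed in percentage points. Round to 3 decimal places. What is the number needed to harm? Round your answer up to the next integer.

RD = 7.831; NNH = 13

risk, anticoagulant patients = 45/422 = 0.10664
risk, control patients = 20/706 = 0.02833
risk difference = 0.10664 − 0.02833 = 0.07831 → 7.831 percentage points
absolute risk difference = 0.078306
1 / 0.078306 = 12.770 → round up → 13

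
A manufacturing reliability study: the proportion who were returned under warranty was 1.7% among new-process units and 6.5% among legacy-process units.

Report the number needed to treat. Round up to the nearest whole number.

NNT: 21

absolute risk difference = 0.048000
1 / 0.048000 = 20.833 → round up → 21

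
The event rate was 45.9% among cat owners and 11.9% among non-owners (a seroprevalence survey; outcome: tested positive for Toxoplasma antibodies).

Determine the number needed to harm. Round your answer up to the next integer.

3

absolute risk difference = 0.340000
1 / 0.340000 = 2.941 → round up → 3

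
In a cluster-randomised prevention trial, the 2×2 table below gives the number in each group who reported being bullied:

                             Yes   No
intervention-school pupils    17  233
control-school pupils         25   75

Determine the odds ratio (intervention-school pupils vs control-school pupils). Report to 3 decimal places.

OR = (17 × 75) / (233 × 25) = 1275/5825 ≈ 0.219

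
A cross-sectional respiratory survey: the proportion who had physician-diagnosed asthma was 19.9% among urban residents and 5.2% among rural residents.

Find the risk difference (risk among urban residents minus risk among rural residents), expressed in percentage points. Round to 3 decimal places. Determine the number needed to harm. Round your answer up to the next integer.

risk difference = 0.1990 − 0.0520 = 0.1470 → 14.700 percentage points
absolute risk difference = 0.147000
1 / 0.147000 = 6.803 → round up → 7

RD = 14.700; NNH = 7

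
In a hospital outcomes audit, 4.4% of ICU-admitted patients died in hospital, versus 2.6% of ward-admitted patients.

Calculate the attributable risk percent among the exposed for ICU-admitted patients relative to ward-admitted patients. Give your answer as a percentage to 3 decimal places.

AR% = (0.04400 − 0.02600) / 0.04400 = 0.4091 → 40.909%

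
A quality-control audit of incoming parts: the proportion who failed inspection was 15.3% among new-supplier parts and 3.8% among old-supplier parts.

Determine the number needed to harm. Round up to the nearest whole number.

absolute risk difference = 0.115000
1 / 0.115000 = 8.696 → round up → 9

9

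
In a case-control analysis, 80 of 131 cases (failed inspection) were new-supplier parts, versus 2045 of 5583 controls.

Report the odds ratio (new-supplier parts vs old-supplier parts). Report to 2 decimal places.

2.71

odds, new-supplier parts = 80/2045 = 0.03912
odds, old-supplier parts = 51/3538 = 0.01441
OR = 0.03912 / 0.01441 = 2.71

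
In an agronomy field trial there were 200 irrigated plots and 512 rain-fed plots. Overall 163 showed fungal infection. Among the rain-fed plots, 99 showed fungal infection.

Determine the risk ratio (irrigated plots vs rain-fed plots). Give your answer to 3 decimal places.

irrigated plots with the outcome: 163 − 99 = 64
irrigated plots without the outcome: 200 − 64 = 136
rain-fed plots without the outcome: 512 − 99 = 413
risk, irrigated plots = 64/200 = 0.3200
risk, rain-fed plots = 99/512 = 0.1934
RR = 0.3200 / 0.1934 = 1.655

RR = 1.655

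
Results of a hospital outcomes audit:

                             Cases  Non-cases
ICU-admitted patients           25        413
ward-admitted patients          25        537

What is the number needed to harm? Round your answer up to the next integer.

risk, ICU-admitted patients = 25/438 = 0.057078
risk, ward-admitted patients = 25/562 = 0.044484
absolute risk difference = 0.012594
1 / 0.012594 = 79.403 → round up → 80

NNH: 80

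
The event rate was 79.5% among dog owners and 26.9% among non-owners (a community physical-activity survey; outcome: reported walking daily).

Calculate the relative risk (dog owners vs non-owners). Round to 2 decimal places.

RR = 0.7950 / 0.2690 = 2.96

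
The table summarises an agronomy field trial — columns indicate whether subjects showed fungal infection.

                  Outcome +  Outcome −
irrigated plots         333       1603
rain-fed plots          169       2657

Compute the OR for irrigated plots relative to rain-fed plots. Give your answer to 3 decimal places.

odds, irrigated plots = 333/1603 = 0.2077
odds, rain-fed plots = 169/2657 = 0.0636
OR = 0.2077 / 0.0636 = 3.266

3.266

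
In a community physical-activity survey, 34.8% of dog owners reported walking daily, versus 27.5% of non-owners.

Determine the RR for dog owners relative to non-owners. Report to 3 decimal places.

RR = 0.3480 / 0.2750 = 1.265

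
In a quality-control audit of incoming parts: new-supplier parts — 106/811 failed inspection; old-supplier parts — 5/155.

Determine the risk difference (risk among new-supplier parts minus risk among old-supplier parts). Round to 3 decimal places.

RD = 0.098

risk, new-supplier parts = 106/811 = 0.13070
risk, old-supplier parts = 5/155 = 0.03226
risk difference = 0.13070 − 0.03226 = 0.098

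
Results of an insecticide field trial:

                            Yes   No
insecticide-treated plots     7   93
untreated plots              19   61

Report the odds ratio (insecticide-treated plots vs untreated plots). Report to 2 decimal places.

odds, insecticide-treated plots = 7/93 = 0.0753
odds, untreated plots = 19/61 = 0.3115
OR = 0.0753 / 0.3115 = 0.24

0.24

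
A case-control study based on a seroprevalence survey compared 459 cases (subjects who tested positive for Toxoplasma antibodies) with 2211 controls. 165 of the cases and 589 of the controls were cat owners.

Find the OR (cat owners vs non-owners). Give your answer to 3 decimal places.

OR = (165 × 1622) / (589 × 294) = 267630/173166 ≈ 1.546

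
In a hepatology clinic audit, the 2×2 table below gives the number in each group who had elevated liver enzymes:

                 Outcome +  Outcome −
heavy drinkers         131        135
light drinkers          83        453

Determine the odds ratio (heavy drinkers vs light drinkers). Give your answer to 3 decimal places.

OR = (131 × 453) / (135 × 83) = 59343/11205 ≈ 5.296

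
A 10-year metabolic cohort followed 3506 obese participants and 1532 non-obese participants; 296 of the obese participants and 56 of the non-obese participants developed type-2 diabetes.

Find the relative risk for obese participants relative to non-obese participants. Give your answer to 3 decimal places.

RR = 2.310

risk, obese participants = 296/3506 = 0.08443
risk, non-obese participants = 56/1532 = 0.03655
RR = 0.08443 / 0.03655 = 2.310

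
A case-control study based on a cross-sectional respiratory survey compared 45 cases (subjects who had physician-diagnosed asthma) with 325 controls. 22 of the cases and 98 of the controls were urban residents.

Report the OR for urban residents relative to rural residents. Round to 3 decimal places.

OR = (22 × 227) / (98 × 23) = 4994/2254 ≈ 2.216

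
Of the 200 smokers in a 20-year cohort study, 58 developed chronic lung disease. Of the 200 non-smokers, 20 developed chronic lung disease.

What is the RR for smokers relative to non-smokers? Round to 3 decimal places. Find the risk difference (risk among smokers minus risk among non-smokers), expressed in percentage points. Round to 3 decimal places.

risk, smokers = 58/200 = 0.2900
risk, non-smokers = 20/200 = 0.1000
RR = 0.2900 / 0.1000 = 2.900
risk difference = 0.2900 − 0.1000 = 0.1900 → 19.000 percentage points

RR = 2.900; RD = 19.000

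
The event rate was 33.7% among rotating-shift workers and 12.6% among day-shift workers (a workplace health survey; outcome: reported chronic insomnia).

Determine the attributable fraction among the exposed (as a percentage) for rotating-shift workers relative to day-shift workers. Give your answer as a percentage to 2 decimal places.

AR% = (0.3370 − 0.1260) / 0.3370 = 0.6261 → 62.61%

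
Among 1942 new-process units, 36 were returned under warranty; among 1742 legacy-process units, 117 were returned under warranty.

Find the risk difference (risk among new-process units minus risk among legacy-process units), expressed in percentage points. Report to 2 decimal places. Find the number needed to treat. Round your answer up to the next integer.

risk, new-process units = 36/1942 = 0.01854
risk, legacy-process units = 117/1742 = 0.06716
risk difference = 0.01854 − 0.06716 = -0.04863 → -4.86 percentage points
absolute risk difference = 0.048627
1 / 0.048627 = 20.565 → round up → 21

RD = -4.86; NNT = 21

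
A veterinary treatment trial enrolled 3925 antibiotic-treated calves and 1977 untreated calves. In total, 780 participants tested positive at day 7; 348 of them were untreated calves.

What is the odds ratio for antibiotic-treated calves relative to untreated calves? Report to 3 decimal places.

antibiotic-treated calves with the outcome: 780 − 348 = 432
antibiotic-treated calves without the outcome: 3925 − 432 = 3493
untreated calves without the outcome: 1977 − 348 = 1629
OR = (432 × 1629) / (3493 × 348) = 703728/1215564 ≈ 0.579

OR: 0.579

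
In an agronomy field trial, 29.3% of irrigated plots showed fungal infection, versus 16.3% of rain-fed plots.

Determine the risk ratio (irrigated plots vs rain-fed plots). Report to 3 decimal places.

RR = 0.2930 / 0.1630 = 1.798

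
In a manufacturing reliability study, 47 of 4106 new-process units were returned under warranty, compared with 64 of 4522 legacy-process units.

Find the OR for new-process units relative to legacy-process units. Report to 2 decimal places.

odds, new-process units = 47/4059 = 0.01158
odds, legacy-process units = 64/4458 = 0.01436
OR = 0.01158 / 0.01436 = 0.81

OR = 0.81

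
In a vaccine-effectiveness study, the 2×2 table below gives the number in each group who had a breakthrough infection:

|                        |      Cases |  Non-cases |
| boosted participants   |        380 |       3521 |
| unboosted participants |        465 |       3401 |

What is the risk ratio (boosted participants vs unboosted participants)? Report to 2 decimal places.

risk, boosted participants = 380/3901 = 0.0974
risk, unboosted participants = 465/3866 = 0.1203
RR = 0.0974 / 0.1203 = 0.81

0.81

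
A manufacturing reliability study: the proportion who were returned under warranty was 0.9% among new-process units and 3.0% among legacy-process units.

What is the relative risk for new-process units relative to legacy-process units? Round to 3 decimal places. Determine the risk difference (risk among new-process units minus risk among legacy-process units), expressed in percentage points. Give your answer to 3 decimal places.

RR = 0.300; RD = -2.100

RR = 0.00900 / 0.03000 = 0.300
risk difference = 0.00900 − 0.03000 = -0.02100 → -2.100 percentage points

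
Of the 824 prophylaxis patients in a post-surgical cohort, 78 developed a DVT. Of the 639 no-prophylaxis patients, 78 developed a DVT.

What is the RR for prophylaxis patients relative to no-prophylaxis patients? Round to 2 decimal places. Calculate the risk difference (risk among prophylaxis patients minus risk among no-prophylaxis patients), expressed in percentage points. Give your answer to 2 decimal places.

RR = 0.78; RD = -2.74

risk, prophylaxis patients = 78/824 = 0.0947
risk, no-prophylaxis patients = 78/639 = 0.1221
RR = 0.0947 / 0.1221 = 0.78
risk difference = 0.0947 − 0.1221 = -0.0274 → -2.74 percentage points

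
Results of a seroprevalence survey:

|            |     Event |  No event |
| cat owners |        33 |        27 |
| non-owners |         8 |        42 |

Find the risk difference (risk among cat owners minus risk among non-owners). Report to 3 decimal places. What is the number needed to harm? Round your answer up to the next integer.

risk, cat owners = 33/60 = 0.5500
risk, non-owners = 8/50 = 0.1600
risk difference = 0.5500 − 0.1600 = 0.390
absolute risk difference = 0.390000
1 / 0.390000 = 2.564 → round up → 3

RD = 0.390; NNH = 3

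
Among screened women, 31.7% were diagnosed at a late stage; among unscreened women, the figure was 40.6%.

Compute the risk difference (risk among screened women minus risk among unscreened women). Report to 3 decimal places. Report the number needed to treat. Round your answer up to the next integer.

risk difference = 0.3170 − 0.4060 = -0.089
absolute risk difference = 0.089000
1 / 0.089000 = 11.236 → round up → 12

RD = -0.089; NNT = 12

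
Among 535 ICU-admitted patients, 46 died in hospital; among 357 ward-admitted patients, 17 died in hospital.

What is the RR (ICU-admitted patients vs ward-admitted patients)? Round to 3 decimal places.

1.806

risk, ICU-admitted patients = 46/535 = 0.08598
risk, ward-admitted patients = 17/357 = 0.04762
RR = 0.08598 / 0.04762 = 1.806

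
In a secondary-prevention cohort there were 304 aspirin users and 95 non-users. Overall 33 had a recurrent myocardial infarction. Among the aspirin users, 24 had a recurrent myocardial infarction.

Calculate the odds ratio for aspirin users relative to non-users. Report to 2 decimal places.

aspirin users without the outcome: 304 − 24 = 280
non-users with the outcome: 33 − 24 = 9
non-users without the outcome: 95 − 9 = 86
OR = (24 × 86) / (280 × 9) = 2064/2520 ≈ 0.82

OR = 0.82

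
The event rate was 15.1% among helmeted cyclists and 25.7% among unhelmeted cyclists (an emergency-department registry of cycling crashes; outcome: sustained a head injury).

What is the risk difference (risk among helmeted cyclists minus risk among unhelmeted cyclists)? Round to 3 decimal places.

risk difference = 0.1510 − 0.2570 = -0.106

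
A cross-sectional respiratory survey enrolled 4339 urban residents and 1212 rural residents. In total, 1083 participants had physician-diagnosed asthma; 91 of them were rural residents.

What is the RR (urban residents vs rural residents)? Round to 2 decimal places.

urban residents with the outcome: 1083 − 91 = 992
urban residents without the outcome: 4339 − 992 = 3347
rural residents without the outcome: 1212 − 91 = 1121
risk, urban residents = 992/4339 = 0.2286
risk, rural residents = 91/1212 = 0.0751
RR = 0.2286 / 0.0751 = 3.04

RR = 3.04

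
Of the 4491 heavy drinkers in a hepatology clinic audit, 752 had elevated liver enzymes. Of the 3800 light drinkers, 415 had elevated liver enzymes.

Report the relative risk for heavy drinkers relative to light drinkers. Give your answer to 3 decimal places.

risk, heavy drinkers = 752/4491 = 0.1674
risk, light drinkers = 415/3800 = 0.1092
RR = 0.1674 / 0.1092 = 1.533

1.533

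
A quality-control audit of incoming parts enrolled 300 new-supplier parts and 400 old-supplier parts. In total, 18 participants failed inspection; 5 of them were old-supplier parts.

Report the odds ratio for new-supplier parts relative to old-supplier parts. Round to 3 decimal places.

OR = 3.578

new-supplier parts with the outcome: 18 − 5 = 13
new-supplier parts without the outcome: 300 − 13 = 287
old-supplier parts without the outcome: 400 − 5 = 395
odds, new-supplier parts = 13/287 = 0.04530
odds, old-supplier parts = 5/395 = 0.01266
OR = 0.04530 / 0.01266 = 3.578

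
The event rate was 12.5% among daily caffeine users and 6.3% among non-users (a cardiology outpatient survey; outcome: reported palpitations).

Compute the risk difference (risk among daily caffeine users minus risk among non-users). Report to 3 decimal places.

risk difference = 0.1250 − 0.0630 = 0.062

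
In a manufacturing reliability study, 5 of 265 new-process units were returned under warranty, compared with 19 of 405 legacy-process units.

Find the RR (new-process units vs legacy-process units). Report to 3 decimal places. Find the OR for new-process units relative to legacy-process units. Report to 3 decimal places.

risk, new-process units = 5/265 = 0.01887
risk, legacy-process units = 19/405 = 0.04691
RR = 0.01887 / 0.04691 = 0.402
odds, new-process units = 5/260 = 0.01923
odds, legacy-process units = 19/386 = 0.04922
OR = 0.01923 / 0.04922 = 0.391

RR = 0.402; OR = 0.391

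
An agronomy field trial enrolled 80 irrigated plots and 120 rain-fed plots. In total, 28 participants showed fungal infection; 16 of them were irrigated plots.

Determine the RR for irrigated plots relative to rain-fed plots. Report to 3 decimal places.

irrigated plots without the outcome: 80 − 16 = 64
rain-fed plots with the outcome: 28 − 16 = 12
rain-fed plots without the outcome: 120 − 12 = 108
risk, irrigated plots = 16/80 = 0.2000
risk, rain-fed plots = 12/120 = 0.1000
RR = 0.2000 / 0.1000 = 2.000

2.000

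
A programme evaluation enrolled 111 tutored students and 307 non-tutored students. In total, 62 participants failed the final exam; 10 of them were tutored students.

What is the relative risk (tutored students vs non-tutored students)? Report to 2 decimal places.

RR: 0.53

tutored students without the outcome: 111 − 10 = 101
non-tutored students with the outcome: 62 − 10 = 52
non-tutored students without the outcome: 307 − 52 = 255
risk, tutored students = 10/111 = 0.0901
risk, non-tutored students = 52/307 = 0.1694
RR = 0.0901 / 0.1694 = 0.53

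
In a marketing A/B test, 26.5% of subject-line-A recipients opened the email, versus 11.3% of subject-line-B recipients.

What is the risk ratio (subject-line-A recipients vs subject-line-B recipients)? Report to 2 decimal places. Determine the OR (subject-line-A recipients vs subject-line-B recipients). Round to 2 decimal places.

RR = 0.2650 / 0.1130 = 2.35
odds, subject-line-A recipients = 0.2650/0.7350 = 0.3605
odds, subject-line-B recipients = 0.1130/0.8870 = 0.1274
OR = 0.3605 / 0.1274 = 2.83

RR = 2.35; OR = 2.83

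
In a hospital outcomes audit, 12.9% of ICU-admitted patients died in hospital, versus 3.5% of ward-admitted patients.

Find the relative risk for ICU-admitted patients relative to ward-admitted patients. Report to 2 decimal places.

RR = 0.12900 / 0.03500 = 3.69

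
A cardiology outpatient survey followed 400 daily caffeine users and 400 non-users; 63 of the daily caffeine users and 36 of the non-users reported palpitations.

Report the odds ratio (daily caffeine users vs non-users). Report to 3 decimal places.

OR = (63 × 364) / (337 × 36) = 22932/12132 ≈ 1.890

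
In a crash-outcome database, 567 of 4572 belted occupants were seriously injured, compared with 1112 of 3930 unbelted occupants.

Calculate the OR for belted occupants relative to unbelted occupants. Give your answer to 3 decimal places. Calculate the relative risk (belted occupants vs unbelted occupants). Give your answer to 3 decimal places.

odds, belted occupants = 567/4005 = 0.1416
odds, unbelted occupants = 1112/2818 = 0.3946
OR = 0.1416 / 0.3946 = 0.359
risk, belted occupants = 567/4572 = 0.1240
risk, unbelted occupants = 1112/3930 = 0.2830
RR = 0.1240 / 0.2830 = 0.438

OR = 0.359; RR = 0.438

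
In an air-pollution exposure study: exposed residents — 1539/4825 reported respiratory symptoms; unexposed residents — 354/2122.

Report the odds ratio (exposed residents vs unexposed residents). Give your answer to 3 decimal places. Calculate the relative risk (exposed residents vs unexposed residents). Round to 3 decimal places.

OR = (1539 × 1768) / (3286 × 354) = 2720952/1163244 ≈ 2.339
risk, exposed residents = 1539/4825 = 0.3190
risk, unexposed residents = 354/2122 = 0.1668
RR = 0.3190 / 0.1668 = 1.912

OR = 2.339; RR = 1.912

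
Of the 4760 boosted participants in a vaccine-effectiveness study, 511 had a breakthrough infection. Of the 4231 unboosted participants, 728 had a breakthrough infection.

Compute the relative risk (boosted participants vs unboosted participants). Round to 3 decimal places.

risk, boosted participants = 511/4760 = 0.1074
risk, unboosted participants = 728/4231 = 0.1721
RR = 0.1074 / 0.1721 = 0.624

0.624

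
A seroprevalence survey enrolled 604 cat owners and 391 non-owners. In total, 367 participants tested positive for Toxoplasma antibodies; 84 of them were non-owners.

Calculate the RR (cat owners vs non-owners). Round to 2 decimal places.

cat owners with the outcome: 367 − 84 = 283
cat owners without the outcome: 604 − 283 = 321
non-owners without the outcome: 391 − 84 = 307
risk, cat owners = 283/604 = 0.4685
risk, non-owners = 84/391 = 0.2148
RR = 0.4685 / 0.2148 = 2.18

2.18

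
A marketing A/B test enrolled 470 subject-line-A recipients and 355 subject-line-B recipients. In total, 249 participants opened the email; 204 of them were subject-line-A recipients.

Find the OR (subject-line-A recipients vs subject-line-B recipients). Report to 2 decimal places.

OR ≈ 5.28

subject-line-A recipients without the outcome: 470 − 204 = 266
subject-line-B recipients with the outcome: 249 − 204 = 45
subject-line-B recipients without the outcome: 355 − 45 = 310
odds, subject-line-A recipients = 204/266 = 0.7669
odds, subject-line-B recipients = 45/310 = 0.1452
OR = 0.7669 / 0.1452 = 5.28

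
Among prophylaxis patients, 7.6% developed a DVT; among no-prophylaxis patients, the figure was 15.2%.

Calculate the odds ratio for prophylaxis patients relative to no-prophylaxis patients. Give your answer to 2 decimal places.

0.46

odds, prophylaxis patients = 0.0760/0.9240 = 0.0823
odds, no-prophylaxis patients = 0.1520/0.8480 = 0.1792
OR = 0.0823 / 0.1792 = 0.46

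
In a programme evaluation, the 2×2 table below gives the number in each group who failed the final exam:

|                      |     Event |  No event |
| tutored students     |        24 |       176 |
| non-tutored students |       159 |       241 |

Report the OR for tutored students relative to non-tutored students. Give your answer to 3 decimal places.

OR = (24 × 241) / (176 × 159) = 5784/27984 ≈ 0.207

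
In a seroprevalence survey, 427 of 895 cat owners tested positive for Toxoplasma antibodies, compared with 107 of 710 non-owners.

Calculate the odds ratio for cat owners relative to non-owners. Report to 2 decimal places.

OR ≈ 5.14

odds, cat owners = 427/468 = 0.9124
odds, non-owners = 107/603 = 0.1774
OR = 0.9124 / 0.1774 = 5.14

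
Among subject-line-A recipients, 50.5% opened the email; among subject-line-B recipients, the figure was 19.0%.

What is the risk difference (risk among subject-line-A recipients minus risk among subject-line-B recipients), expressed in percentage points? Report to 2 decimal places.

RD: 31.50

risk difference = 0.5050 − 0.1900 = 0.3150 → 31.50 percentage points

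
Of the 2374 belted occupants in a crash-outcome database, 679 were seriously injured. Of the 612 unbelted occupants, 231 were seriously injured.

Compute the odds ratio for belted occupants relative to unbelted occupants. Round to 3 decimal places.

OR = (679 × 381) / (1695 × 231) = 258699/391545 ≈ 0.661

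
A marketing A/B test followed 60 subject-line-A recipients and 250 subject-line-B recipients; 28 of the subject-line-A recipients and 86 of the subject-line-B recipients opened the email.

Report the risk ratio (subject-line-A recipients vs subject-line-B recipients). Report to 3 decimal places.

1.357

risk, subject-line-A recipients = 28/60 = 0.4667
risk, subject-line-B recipients = 86/250 = 0.3440
RR = 0.4667 / 0.3440 = 1.357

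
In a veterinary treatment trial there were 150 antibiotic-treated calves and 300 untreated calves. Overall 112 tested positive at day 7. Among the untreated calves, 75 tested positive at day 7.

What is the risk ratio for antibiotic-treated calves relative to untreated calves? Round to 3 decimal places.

antibiotic-treated calves with the outcome: 112 − 75 = 37
antibiotic-treated calves without the outcome: 150 − 37 = 113
untreated calves without the outcome: 300 − 75 = 225
risk, antibiotic-treated calves = 37/150 = 0.2467
risk, untreated calves = 75/300 = 0.2500
RR = 0.2467 / 0.2500 = 0.987

RR: 0.987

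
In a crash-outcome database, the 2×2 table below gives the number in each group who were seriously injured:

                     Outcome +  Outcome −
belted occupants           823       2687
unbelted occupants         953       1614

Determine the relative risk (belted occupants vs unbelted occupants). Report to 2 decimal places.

risk, belted occupants = 823/3510 = 0.2345
risk, unbelted occupants = 953/2567 = 0.3713
RR = 0.2345 / 0.3713 = 0.63

RR ≈ 0.63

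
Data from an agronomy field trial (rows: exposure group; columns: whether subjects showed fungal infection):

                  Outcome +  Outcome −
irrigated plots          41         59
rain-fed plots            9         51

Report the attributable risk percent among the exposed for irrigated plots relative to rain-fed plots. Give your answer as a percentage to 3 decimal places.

AR%: 63.415%

risk, irrigated plots = 41/100 = 0.4100
risk, rain-fed plots = 9/60 = 0.1500
AR% = (0.4100 − 0.1500) / 0.4100 = 0.6341 → 63.415%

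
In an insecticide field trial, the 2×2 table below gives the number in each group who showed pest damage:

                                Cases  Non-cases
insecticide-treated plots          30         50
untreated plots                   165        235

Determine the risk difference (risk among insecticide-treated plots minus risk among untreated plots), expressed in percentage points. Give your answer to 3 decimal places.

risk, insecticide-treated plots = 30/80 = 0.3750
risk, untreated plots = 165/400 = 0.4125
risk difference = 0.3750 − 0.4125 = -0.0375 → -3.750 percentage points

RD = -3.750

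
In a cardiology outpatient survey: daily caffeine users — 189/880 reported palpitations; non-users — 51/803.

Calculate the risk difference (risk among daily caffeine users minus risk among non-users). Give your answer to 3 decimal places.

RD = 0.151

risk, daily caffeine users = 189/880 = 0.2148
risk, non-users = 51/803 = 0.0635
risk difference = 0.2148 − 0.0635 = 0.151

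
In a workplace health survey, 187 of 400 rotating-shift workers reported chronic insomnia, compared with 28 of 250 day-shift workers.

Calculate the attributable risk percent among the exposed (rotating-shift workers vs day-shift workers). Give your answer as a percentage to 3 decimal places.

risk, rotating-shift workers = 187/400 = 0.4675
risk, day-shift workers = 28/250 = 0.1120
AR% = (0.4675 − 0.1120) / 0.4675 = 0.7604 → 76.043%

76.043%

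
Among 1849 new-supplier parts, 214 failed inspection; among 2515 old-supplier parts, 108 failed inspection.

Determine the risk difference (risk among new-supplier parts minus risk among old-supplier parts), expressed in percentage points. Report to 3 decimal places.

7.280

risk, new-supplier parts = 214/1849 = 0.11574
risk, old-supplier parts = 108/2515 = 0.04294
risk difference = 0.11574 − 0.04294 = 0.07280 → 7.280 percentage points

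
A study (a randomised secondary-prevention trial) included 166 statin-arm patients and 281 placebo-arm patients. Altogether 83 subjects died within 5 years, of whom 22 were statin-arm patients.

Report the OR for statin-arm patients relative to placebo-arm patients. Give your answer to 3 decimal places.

statin-arm patients without the outcome: 166 − 22 = 144
placebo-arm patients with the outcome: 83 − 22 = 61
placebo-arm patients without the outcome: 281 − 61 = 220
OR = (22 × 220) / (144 × 61) = 4840/8784 ≈ 0.551

OR ≈ 0.551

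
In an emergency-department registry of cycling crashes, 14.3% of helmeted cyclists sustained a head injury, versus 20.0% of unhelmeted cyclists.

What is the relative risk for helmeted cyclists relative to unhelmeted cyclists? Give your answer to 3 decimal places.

RR = 0.1430 / 0.2000 = 0.715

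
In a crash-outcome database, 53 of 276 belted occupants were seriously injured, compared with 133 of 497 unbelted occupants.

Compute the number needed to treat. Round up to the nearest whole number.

14

risk, belted occupants = 53/276 = 0.192029
risk, unbelted occupants = 133/497 = 0.267606
absolute risk difference = 0.075577
1 / 0.075577 = 13.232 → round up → 14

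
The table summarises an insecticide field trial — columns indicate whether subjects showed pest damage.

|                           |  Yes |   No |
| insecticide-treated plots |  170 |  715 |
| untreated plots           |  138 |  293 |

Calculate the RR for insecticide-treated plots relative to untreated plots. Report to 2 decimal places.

RR: 0.60

risk, insecticide-treated plots = 170/885 = 0.1921
risk, untreated plots = 138/431 = 0.3202
RR = 0.1921 / 0.3202 = 0.60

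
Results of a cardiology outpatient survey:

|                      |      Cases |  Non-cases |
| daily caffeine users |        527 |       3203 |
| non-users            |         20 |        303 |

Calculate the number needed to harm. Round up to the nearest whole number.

risk, daily caffeine users = 527/3730 = 0.141287
risk, non-users = 20/323 = 0.061920
absolute risk difference = 0.079367
1 / 0.079367 = 12.600 → round up → 13

NNH ≈ 13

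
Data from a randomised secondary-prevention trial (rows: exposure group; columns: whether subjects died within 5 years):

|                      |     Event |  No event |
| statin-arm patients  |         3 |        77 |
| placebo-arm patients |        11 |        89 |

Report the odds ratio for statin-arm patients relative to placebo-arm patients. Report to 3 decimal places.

OR: 0.315

odds, statin-arm patients = 3/77 = 0.03896
odds, placebo-arm patients = 11/89 = 0.12360
OR = 0.03896 / 0.12360 = 0.315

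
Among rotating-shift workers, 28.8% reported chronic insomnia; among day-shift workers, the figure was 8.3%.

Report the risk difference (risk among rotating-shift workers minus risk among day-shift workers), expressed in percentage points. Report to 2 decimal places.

risk difference = 0.2880 − 0.0830 = 0.2050 → 20.50 percentage points

RD: 20.50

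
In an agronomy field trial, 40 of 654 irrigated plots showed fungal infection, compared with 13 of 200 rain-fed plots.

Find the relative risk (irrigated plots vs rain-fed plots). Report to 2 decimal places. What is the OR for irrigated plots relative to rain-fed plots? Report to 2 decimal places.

risk, irrigated plots = 40/654 = 0.0612
risk, rain-fed plots = 13/200 = 0.0650
RR = 0.0612 / 0.0650 = 0.94
OR = (40 × 187) / (614 × 13) = 7480/7982 ≈ 0.94

RR = 0.94; OR = 0.94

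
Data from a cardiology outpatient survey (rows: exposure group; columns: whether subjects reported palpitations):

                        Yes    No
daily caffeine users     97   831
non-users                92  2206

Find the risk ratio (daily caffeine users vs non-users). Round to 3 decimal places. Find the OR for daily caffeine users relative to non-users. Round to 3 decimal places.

RR = 2.611; OR = 2.799

risk, daily caffeine users = 97/928 = 0.10453
risk, non-users = 92/2298 = 0.04003
RR = 0.10453 / 0.04003 = 2.611
OR = (97 × 2206) / (831 × 92) = 213982/76452 ≈ 2.799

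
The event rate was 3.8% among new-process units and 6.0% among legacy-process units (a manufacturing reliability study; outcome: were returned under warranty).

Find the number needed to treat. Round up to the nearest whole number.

NNT: 46

absolute risk difference = 0.022000
1 / 0.022000 = 45.455 → round up → 46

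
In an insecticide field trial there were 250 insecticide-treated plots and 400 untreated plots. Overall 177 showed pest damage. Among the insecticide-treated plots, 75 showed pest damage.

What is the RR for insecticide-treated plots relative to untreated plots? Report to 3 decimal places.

1.176

insecticide-treated plots without the outcome: 250 − 75 = 175
untreated plots with the outcome: 177 − 75 = 102
untreated plots without the outcome: 400 − 102 = 298
risk, insecticide-treated plots = 75/250 = 0.3000
risk, untreated plots = 102/400 = 0.2550
RR = 0.3000 / 0.2550 = 1.176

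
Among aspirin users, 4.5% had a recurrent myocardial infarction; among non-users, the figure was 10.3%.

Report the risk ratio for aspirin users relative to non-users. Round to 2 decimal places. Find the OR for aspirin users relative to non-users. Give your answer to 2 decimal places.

RR = 0.04500 / 0.10300 = 0.44
odds, aspirin users = 0.04500/0.95500 = 0.04712
odds, non-users = 0.10300/0.89700 = 0.11483
OR = 0.04712 / 0.11483 = 0.41

RR = 0.44; OR = 0.41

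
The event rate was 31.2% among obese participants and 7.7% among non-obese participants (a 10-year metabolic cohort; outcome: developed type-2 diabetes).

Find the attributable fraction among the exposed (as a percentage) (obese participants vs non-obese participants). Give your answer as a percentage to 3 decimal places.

AR% = (0.3120 − 0.0770) / 0.3120 = 0.7532 → 75.321%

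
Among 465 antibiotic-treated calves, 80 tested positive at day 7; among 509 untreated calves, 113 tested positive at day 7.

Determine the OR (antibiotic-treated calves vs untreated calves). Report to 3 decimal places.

OR = (80 × 396) / (385 × 113) = 31680/43505 ≈ 0.728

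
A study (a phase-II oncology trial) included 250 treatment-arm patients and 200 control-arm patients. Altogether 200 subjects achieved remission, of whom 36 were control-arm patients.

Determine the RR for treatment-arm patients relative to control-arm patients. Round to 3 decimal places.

treatment-arm patients with the outcome: 200 − 36 = 164
treatment-arm patients without the outcome: 250 − 164 = 86
control-arm patients without the outcome: 200 − 36 = 164
risk, treatment-arm patients = 164/250 = 0.6560
risk, control-arm patients = 36/200 = 0.1800
RR = 0.6560 / 0.1800 = 3.644

3.644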